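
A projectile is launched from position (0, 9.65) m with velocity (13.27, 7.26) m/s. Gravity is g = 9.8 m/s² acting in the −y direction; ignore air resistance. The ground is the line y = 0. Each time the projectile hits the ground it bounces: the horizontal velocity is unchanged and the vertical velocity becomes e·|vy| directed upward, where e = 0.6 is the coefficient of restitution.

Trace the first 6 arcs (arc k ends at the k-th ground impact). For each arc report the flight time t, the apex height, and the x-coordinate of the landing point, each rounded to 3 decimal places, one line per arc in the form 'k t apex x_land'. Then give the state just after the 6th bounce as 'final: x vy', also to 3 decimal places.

Arc 1: start y=9.650, vy=7.260 → t=2.328, apex=12.339, x_land=30.889, impact vy=-15.551
  bounce: vy ← 0.6·15.551 = 9.331
Arc 2: start y=0.000, vy=9.331 → t=1.904, apex=4.442, x_land=56.158, impact vy=-9.331
  bounce: vy ← 0.6·9.331 = 5.599
Arc 3: start y=0.000, vy=5.599 → t=1.143, apex=1.599, x_land=71.320, impact vy=-5.599
  bounce: vy ← 0.6·5.599 = 3.359
Arc 4: start y=0.000, vy=3.359 → t=0.686, apex=0.576, x_land=80.417, impact vy=-3.359
  bounce: vy ← 0.6·3.359 = 2.015
Arc 5: start y=0.000, vy=2.015 → t=0.411, apex=0.207, x_land=85.875, impact vy=-2.015
  bounce: vy ← 0.6·2.015 = 1.209
Arc 6: start y=0.000, vy=1.209 → t=0.247, apex=0.075, x_land=89.150, impact vy=-1.209
  bounce: vy ← 0.6·1.209 = 0.726

1 2.328 12.339 30.889
2 1.904 4.442 56.158
3 1.143 1.599 71.320
4 0.686 0.576 80.417
5 0.411 0.207 85.875
6 0.247 0.075 89.150
final: 89.150 0.726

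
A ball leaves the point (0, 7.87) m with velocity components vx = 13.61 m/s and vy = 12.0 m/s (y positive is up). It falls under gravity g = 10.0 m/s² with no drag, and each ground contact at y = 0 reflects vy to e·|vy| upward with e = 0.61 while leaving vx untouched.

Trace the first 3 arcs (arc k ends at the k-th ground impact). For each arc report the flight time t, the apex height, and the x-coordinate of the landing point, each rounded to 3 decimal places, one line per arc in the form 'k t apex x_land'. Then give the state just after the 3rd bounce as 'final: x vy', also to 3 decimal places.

Arc 1: start y=7.870, vy=12.000 → t=2.936, apex=15.070, x_land=39.960, impact vy=-17.361
  bounce: vy ← 0.61·17.361 = 10.590
Arc 2: start y=0.000, vy=10.590 → t=2.118, apex=5.608, x_land=68.786, impact vy=-10.590
  bounce: vy ← 0.61·10.590 = 6.460
Arc 3: start y=0.000, vy=6.460 → t=1.292, apex=2.087, x_land=86.371, impact vy=-6.460
  bounce: vy ← 0.61·6.460 = 3.941

1 2.936 15.070 39.960
2 2.118 5.608 68.786
3 1.292 2.087 86.371
final: 86.371 3.941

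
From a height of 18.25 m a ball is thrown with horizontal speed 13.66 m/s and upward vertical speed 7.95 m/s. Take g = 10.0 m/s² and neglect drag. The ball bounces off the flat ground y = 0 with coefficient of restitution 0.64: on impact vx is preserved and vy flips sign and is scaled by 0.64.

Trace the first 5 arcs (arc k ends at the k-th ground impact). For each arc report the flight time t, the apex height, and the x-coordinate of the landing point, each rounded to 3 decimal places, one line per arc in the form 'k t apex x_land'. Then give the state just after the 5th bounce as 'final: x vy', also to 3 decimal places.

Arc 1: start y=18.250, vy=7.950 → t=2.864, apex=21.410, x_land=39.126, impact vy=-20.693
  bounce: vy ← 0.64·20.693 = 13.244
Arc 2: start y=0.000, vy=13.244 → t=2.649, apex=8.770, x_land=75.308, impact vy=-13.244
  bounce: vy ← 0.64·13.244 = 8.476
Arc 3: start y=0.000, vy=8.476 → t=1.695, apex=3.592, x_land=98.464, impact vy=-8.476
  bounce: vy ← 0.64·8.476 = 5.425
Arc 4: start y=0.000, vy=5.425 → t=1.085, apex=1.471, x_land=113.284, impact vy=-5.425
  bounce: vy ← 0.64·5.425 = 3.472
Arc 5: start y=0.000, vy=3.472 → t=0.694, apex=0.603, x_land=122.769, impact vy=-3.472
  bounce: vy ← 0.64·3.472 = 2.222

1 2.864 21.410 39.126
2 2.649 8.770 75.308
3 1.695 3.592 98.464
4 1.085 1.471 113.284
5 0.694 0.603 122.769
final: 122.769 2.222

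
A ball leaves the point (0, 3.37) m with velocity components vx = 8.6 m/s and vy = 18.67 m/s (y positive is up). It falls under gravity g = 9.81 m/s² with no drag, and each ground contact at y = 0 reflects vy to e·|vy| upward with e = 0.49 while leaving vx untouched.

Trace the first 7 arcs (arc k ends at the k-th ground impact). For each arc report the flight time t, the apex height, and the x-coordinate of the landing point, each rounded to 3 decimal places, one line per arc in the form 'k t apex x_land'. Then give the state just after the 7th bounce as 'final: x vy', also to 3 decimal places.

1 3.979 21.136 34.219
2 2.034 5.075 51.714
3 0.997 1.218 60.287
4 0.488 0.293 64.488
5 0.239 0.070 66.546
6 0.117 0.017 67.554
7 0.057 0.004 68.049
final: 68.049 0.138

Arc 1: start y=3.370, vy=18.670 → t=3.979, apex=21.136, x_land=34.219, impact vy=-20.364
  bounce: vy ← 0.49·20.364 = 9.978
Arc 2: start y=0.000, vy=9.978 → t=2.034, apex=5.075, x_land=51.714, impact vy=-9.978
  bounce: vy ← 0.49·9.978 = 4.889
Arc 3: start y=0.000, vy=4.889 → t=0.997, apex=1.218, x_land=60.287, impact vy=-4.889
  bounce: vy ← 0.49·4.889 = 2.396
Arc 4: start y=0.000, vy=2.396 → t=0.488, apex=0.293, x_land=64.488, impact vy=-2.396
  bounce: vy ← 0.49·2.396 = 1.174
Arc 5: start y=0.000, vy=1.174 → t=0.239, apex=0.070, x_land=66.546, impact vy=-1.174
  bounce: vy ← 0.49·1.174 = 0.575
Arc 6: start y=0.000, vy=0.575 → t=0.117, apex=0.017, x_land=67.554, impact vy=-0.575
  bounce: vy ← 0.49·0.575 = 0.282
Arc 7: start y=0.000, vy=0.282 → t=0.057, apex=0.004, x_land=68.049, impact vy=-0.282
  bounce: vy ← 0.49·0.282 = 0.138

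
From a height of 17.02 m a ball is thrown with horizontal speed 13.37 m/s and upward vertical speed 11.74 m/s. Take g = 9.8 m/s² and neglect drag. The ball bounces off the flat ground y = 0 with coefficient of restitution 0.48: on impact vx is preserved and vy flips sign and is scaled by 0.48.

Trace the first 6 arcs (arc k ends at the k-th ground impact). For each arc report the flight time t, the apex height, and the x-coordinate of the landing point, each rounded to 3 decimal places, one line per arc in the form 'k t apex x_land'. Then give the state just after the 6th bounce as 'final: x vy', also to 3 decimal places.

Arc 1: start y=17.020, vy=11.740 → t=3.413, apex=24.052, x_land=45.638, impact vy=-21.712
  bounce: vy ← 0.48·21.712 = 10.422
Arc 2: start y=0.000, vy=10.422 → t=2.127, apex=5.542, x_land=74.075, impact vy=-10.422
  bounce: vy ← 0.48·10.422 = 5.002
Arc 3: start y=0.000, vy=5.002 → t=1.021, apex=1.277, x_land=87.725, impact vy=-5.002
  bounce: vy ← 0.48·5.002 = 2.401
Arc 4: start y=0.000, vy=2.401 → t=0.490, apex=0.294, x_land=94.277, impact vy=-2.401
  bounce: vy ← 0.48·2.401 = 1.153
Arc 5: start y=0.000, vy=1.153 → t=0.235, apex=0.068, x_land=97.422, impact vy=-1.153
  bounce: vy ← 0.48·1.153 = 0.553
Arc 6: start y=0.000, vy=0.553 → t=0.113, apex=0.016, x_land=98.931, impact vy=-0.553
  bounce: vy ← 0.48·0.553 = 0.266

1 3.413 24.052 45.638
2 2.127 5.542 74.075
3 1.021 1.277 87.725
4 0.490 0.294 94.277
5 0.235 0.068 97.422
6 0.113 0.016 98.931
final: 98.931 0.266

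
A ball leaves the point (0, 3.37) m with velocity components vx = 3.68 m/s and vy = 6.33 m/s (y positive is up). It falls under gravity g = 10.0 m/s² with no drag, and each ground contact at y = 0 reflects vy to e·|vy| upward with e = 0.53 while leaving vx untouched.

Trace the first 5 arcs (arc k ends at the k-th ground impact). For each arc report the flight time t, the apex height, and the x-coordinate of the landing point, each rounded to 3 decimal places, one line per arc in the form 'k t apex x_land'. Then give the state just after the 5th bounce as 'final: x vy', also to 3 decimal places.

Arc 1: start y=3.370, vy=6.330 → t=1.670, apex=5.373, x_land=6.144, impact vy=-10.367
  bounce: vy ← 0.53·10.367 = 5.494
Arc 2: start y=0.000, vy=5.494 → t=1.099, apex=1.509, x_land=10.188, impact vy=-5.494
  bounce: vy ← 0.53·5.494 = 2.912
Arc 3: start y=0.000, vy=2.912 → t=0.582, apex=0.424, x_land=12.331, impact vy=-2.912
  bounce: vy ← 0.53·2.912 = 1.543
Arc 4: start y=0.000, vy=1.543 → t=0.309, apex=0.119, x_land=13.467, impact vy=-1.543
  bounce: vy ← 0.53·1.543 = 0.818
Arc 5: start y=0.000, vy=0.818 → t=0.164, apex=0.033, x_land=14.069, impact vy=-0.818
  bounce: vy ← 0.53·0.818 = 0.434

1 1.670 5.373 6.144
2 1.099 1.509 10.188
3 0.582 0.424 12.331
4 0.309 0.119 13.467
5 0.164 0.033 14.069
final: 14.069 0.434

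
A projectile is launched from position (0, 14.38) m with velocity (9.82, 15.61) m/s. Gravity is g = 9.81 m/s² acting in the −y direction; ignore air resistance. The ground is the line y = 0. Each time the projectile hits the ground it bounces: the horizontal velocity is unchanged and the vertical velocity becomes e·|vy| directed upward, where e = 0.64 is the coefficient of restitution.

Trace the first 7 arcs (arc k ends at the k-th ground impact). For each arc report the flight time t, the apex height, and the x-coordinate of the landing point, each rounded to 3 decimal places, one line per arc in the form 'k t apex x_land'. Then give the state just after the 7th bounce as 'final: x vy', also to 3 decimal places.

Arc 1: start y=14.380, vy=15.610 → t=3.929, apex=26.800, x_land=38.580, impact vy=-22.930
  bounce: vy ← 0.64·22.930 = 14.676
Arc 2: start y=0.000, vy=14.676 → t=2.992, apex=10.977, x_land=67.961, impact vy=-14.676
  bounce: vy ← 0.64·14.676 = 9.392
Arc 3: start y=0.000, vy=9.392 → t=1.915, apex=4.496, x_land=86.765, impact vy=-9.392
  bounce: vy ← 0.64·9.392 = 6.011
Arc 4: start y=0.000, vy=6.011 → t=1.226, apex=1.842, x_land=98.799, impact vy=-6.011
  bounce: vy ← 0.64·6.011 = 3.847
Arc 5: start y=0.000, vy=3.847 → t=0.784, apex=0.754, x_land=106.501, impact vy=-3.847
  bounce: vy ← 0.64·3.847 = 2.462
Arc 6: start y=0.000, vy=2.462 → t=0.502, apex=0.309, x_land=111.430, impact vy=-2.462
  bounce: vy ← 0.64·2.462 = 1.576
Arc 7: start y=0.000, vy=1.576 → t=0.321, apex=0.127, x_land=114.585, impact vy=-1.576
  bounce: vy ← 0.64·1.576 = 1.008

1 3.929 26.800 38.580
2 2.992 10.977 67.961
3 1.915 4.496 86.765
4 1.226 1.842 98.799
5 0.784 0.754 106.501
6 0.502 0.309 111.430
7 0.321 0.127 114.585
final: 114.585 1.008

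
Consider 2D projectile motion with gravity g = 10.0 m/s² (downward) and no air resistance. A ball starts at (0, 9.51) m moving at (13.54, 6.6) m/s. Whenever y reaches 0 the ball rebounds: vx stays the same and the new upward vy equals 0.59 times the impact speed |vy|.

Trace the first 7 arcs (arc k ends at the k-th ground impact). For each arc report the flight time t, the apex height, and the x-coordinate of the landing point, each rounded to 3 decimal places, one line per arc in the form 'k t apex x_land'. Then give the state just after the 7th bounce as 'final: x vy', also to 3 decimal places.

1 2.189 11.688 29.638
2 1.804 4.069 54.066
3 1.064 1.416 68.478
4 0.628 0.493 76.982
5 0.371 0.172 81.999
6 0.219 0.060 84.959
7 0.129 0.021 86.705
final: 86.705 0.380

Arc 1: start y=9.510, vy=6.600 → t=2.189, apex=11.688, x_land=29.638, impact vy=-15.289
  bounce: vy ← 0.59·15.289 = 9.021
Arc 2: start y=0.000, vy=9.021 → t=1.804, apex=4.069, x_land=54.066, impact vy=-9.021
  bounce: vy ← 0.59·9.021 = 5.322
Arc 3: start y=0.000, vy=5.322 → t=1.064, apex=1.416, x_land=68.478, impact vy=-5.322
  bounce: vy ← 0.59·5.322 = 3.140
Arc 4: start y=0.000, vy=3.140 → t=0.628, apex=0.493, x_land=76.982, impact vy=-3.140
  bounce: vy ← 0.59·3.140 = 1.853
Arc 5: start y=0.000, vy=1.853 → t=0.371, apex=0.172, x_land=81.999, impact vy=-1.853
  bounce: vy ← 0.59·1.853 = 1.093
Arc 6: start y=0.000, vy=1.093 → t=0.219, apex=0.060, x_land=84.959, impact vy=-1.093
  bounce: vy ← 0.59·1.093 = 0.645
Arc 7: start y=0.000, vy=0.645 → t=0.129, apex=0.021, x_land=86.705, impact vy=-0.645
  bounce: vy ← 0.59·0.645 = 0.380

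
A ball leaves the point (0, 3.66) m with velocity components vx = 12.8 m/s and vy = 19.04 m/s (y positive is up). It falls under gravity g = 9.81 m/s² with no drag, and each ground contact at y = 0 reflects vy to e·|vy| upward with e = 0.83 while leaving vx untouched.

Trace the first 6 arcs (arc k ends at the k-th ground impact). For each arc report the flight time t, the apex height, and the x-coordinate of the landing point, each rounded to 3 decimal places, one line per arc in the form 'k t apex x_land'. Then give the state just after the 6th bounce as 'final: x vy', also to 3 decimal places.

1 4.065 22.137 52.036
2 3.527 15.250 97.176
3 2.927 10.506 134.642
4 2.429 7.238 165.738
5 2.016 4.986 191.549
6 1.674 3.435 212.971
final: 212.971 6.814

Arc 1: start y=3.660, vy=19.040 → t=4.065, apex=22.137, x_land=52.036, impact vy=-20.841
  bounce: vy ← 0.83·20.841 = 17.298
Arc 2: start y=0.000, vy=17.298 → t=3.527, apex=15.250, x_land=97.176, impact vy=-17.298
  bounce: vy ← 0.83·17.298 = 14.357
Arc 3: start y=0.000, vy=14.357 → t=2.927, apex=10.506, x_land=134.642, impact vy=-14.357
  bounce: vy ← 0.83·14.357 = 11.916
Arc 4: start y=0.000, vy=11.916 → t=2.429, apex=7.238, x_land=165.738, impact vy=-11.916
  bounce: vy ← 0.83·11.916 = 9.891
Arc 5: start y=0.000, vy=9.891 → t=2.016, apex=4.986, x_land=191.549, impact vy=-9.891
  bounce: vy ← 0.83·9.891 = 8.209
Arc 6: start y=0.000, vy=8.209 → t=1.674, apex=3.435, x_land=212.971, impact vy=-8.209
  bounce: vy ← 0.83·8.209 = 6.814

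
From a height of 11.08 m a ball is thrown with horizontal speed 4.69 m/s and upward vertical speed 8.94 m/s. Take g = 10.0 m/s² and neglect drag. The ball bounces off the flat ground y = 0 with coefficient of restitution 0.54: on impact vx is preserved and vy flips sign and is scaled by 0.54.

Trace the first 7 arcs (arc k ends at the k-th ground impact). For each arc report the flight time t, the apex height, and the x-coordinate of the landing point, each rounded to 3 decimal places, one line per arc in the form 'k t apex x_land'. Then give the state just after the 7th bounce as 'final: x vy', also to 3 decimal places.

Arc 1: start y=11.080, vy=8.940 → t=2.630, apex=15.076, x_land=12.337, impact vy=-17.364
  bounce: vy ← 0.54·17.364 = 9.377
Arc 2: start y=0.000, vy=9.377 → t=1.875, apex=4.396, x_land=21.132, impact vy=-9.377
  bounce: vy ← 0.54·9.377 = 5.063
Arc 3: start y=0.000, vy=5.063 → t=1.013, apex=1.282, x_land=25.882, impact vy=-5.063
  bounce: vy ← 0.54·5.063 = 2.734
Arc 4: start y=0.000, vy=2.734 → t=0.547, apex=0.374, x_land=28.446, impact vy=-2.734
  bounce: vy ← 0.54·2.734 = 1.477
Arc 5: start y=0.000, vy=1.477 → t=0.295, apex=0.109, x_land=29.831, impact vy=-1.477
  bounce: vy ← 0.54·1.477 = 0.797
Arc 6: start y=0.000, vy=0.797 → t=0.159, apex=0.032, x_land=30.579, impact vy=-0.797
  bounce: vy ← 0.54·0.797 = 0.431
Arc 7: start y=0.000, vy=0.431 → t=0.086, apex=0.009, x_land=30.983, impact vy=-0.431
  bounce: vy ← 0.54·0.431 = 0.232

1 2.630 15.076 12.337
2 1.875 4.396 21.132
3 1.013 1.282 25.882
4 0.547 0.374 28.446
5 0.295 0.109 29.831
6 0.159 0.032 30.579
7 0.086 0.009 30.983
final: 30.983 0.232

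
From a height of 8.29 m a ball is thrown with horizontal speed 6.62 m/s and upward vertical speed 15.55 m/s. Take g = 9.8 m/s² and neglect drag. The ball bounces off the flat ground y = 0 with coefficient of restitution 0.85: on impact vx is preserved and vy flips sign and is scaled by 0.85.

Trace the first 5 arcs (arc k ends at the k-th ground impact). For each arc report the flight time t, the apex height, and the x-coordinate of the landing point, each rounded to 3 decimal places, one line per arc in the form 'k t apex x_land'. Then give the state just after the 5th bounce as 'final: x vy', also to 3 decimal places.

Arc 1: start y=8.290, vy=15.550 → t=3.638, apex=20.627, x_land=24.087, impact vy=-20.107
  bounce: vy ← 0.85·20.107 = 17.091
Arc 2: start y=0.000, vy=17.091 → t=3.488, apex=14.903, x_land=47.177, impact vy=-17.091
  bounce: vy ← 0.85·17.091 = 14.527
Arc 3: start y=0.000, vy=14.527 → t=2.965, apex=10.767, x_land=66.803, impact vy=-14.527
  bounce: vy ← 0.85·14.527 = 12.348
Arc 4: start y=0.000, vy=12.348 → t=2.520, apex=7.779, x_land=83.486, impact vy=-12.348
  bounce: vy ← 0.85·12.348 = 10.496
Arc 5: start y=0.000, vy=10.496 → t=2.142, apex=5.621, x_land=97.666, impact vy=-10.496
  bounce: vy ← 0.85·10.496 = 8.922

1 3.638 20.627 24.087
2 3.488 14.903 47.177
3 2.965 10.767 66.803
4 2.520 7.779 83.486
5 2.142 5.621 97.666
final: 97.666 8.922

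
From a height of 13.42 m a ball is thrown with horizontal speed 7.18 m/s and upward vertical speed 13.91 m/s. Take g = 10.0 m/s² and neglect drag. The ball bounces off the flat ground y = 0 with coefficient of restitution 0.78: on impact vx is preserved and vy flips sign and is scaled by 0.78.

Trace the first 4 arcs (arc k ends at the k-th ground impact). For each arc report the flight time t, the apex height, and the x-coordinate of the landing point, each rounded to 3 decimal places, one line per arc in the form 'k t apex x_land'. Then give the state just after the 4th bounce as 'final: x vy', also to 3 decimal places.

Arc 1: start y=13.420, vy=13.910 → t=3.540, apex=23.094, x_land=25.418, impact vy=-21.492
  bounce: vy ← 0.78·21.492 = 16.763
Arc 2: start y=0.000, vy=16.763 → t=3.353, apex=14.051, x_land=49.491, impact vy=-16.763
  bounce: vy ← 0.78·16.763 = 13.075
Arc 3: start y=0.000, vy=13.075 → t=2.615, apex=8.548, x_land=68.267, impact vy=-13.075
  bounce: vy ← 0.78·13.075 = 10.199
Arc 4: start y=0.000, vy=10.199 → t=2.040, apex=5.201, x_land=82.913, impact vy=-10.199
  bounce: vy ← 0.78·10.199 = 7.955

1 3.540 23.094 25.418
2 3.353 14.051 49.491
3 2.615 8.548 68.267
4 2.040 5.201 82.913
final: 82.913 7.955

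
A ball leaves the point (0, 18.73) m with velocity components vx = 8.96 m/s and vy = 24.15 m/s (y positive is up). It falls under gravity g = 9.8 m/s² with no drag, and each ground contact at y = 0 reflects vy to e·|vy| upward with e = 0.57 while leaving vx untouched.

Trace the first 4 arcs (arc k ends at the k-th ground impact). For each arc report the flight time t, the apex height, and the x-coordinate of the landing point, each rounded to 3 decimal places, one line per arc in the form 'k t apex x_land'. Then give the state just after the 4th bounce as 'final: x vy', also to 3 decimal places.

Arc 1: start y=18.730, vy=24.150 → t=5.610, apex=48.486, x_land=50.265, impact vy=-30.827
  bounce: vy ← 0.57·30.827 = 17.572
Arc 2: start y=0.000, vy=17.572 → t=3.586, apex=15.753, x_land=82.396, impact vy=-17.572
  bounce: vy ← 0.57·17.572 = 10.016
Arc 3: start y=0.000, vy=10.016 → t=2.044, apex=5.118, x_land=100.711, impact vy=-10.016
  bounce: vy ← 0.57·10.016 = 5.709
Arc 4: start y=0.000, vy=5.709 → t=1.165, apex=1.663, x_land=111.150, impact vy=-5.709
  bounce: vy ← 0.57·5.709 = 3.254

1 5.610 48.486 50.265
2 3.586 15.753 82.396
3 2.044 5.118 100.711
4 1.165 1.663 111.150
final: 111.150 3.254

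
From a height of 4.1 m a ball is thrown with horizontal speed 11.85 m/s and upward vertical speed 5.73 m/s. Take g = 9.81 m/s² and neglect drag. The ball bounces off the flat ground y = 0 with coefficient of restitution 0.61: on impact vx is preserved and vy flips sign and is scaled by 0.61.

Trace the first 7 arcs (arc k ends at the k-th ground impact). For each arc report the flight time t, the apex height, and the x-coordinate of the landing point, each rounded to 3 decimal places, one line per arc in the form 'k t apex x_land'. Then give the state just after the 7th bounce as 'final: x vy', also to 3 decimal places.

1 1.669 5.773 19.778
2 1.324 2.148 35.463
3 0.807 0.799 45.030
4 0.493 0.297 50.866
5 0.300 0.111 54.427
6 0.183 0.041 56.598
7 0.112 0.015 57.923
final: 57.923 0.334

Arc 1: start y=4.100, vy=5.730 → t=1.669, apex=5.773, x_land=19.778, impact vy=-10.643
  bounce: vy ← 0.61·10.643 = 6.492
Arc 2: start y=0.000, vy=6.492 → t=1.324, apex=2.148, x_land=35.463, impact vy=-6.492
  bounce: vy ← 0.61·6.492 = 3.960
Arc 3: start y=0.000, vy=3.960 → t=0.807, apex=0.799, x_land=45.030, impact vy=-3.960
  bounce: vy ← 0.61·3.960 = 2.416
Arc 4: start y=0.000, vy=2.416 → t=0.493, apex=0.297, x_land=50.866, impact vy=-2.416
  bounce: vy ← 0.61·2.416 = 1.474
Arc 5: start y=0.000, vy=1.474 → t=0.300, apex=0.111, x_land=54.427, impact vy=-1.474
  bounce: vy ← 0.61·1.474 = 0.899
Arc 6: start y=0.000, vy=0.899 → t=0.183, apex=0.041, x_land=56.598, impact vy=-0.899
  bounce: vy ← 0.61·0.899 = 0.548
Arc 7: start y=0.000, vy=0.548 → t=0.112, apex=0.015, x_land=57.923, impact vy=-0.548
  bounce: vy ← 0.61·0.548 = 0.334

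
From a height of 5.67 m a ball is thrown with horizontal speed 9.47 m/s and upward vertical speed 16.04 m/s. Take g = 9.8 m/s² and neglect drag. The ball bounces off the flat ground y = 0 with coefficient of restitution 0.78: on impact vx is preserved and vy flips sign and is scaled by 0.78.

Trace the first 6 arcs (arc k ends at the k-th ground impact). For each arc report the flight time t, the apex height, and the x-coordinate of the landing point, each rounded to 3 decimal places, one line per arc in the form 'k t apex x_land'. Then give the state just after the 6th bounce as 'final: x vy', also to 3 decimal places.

Arc 1: start y=5.670, vy=16.040 → t=3.595, apex=18.797, x_land=34.048, impact vy=-19.194
  bounce: vy ← 0.78·19.194 = 14.971
Arc 2: start y=0.000, vy=14.971 → t=3.055, apex=11.436, x_land=62.982, impact vy=-14.971
  bounce: vy ← 0.78·14.971 = 11.678
Arc 3: start y=0.000, vy=11.678 → t=2.383, apex=6.958, x_land=85.551, impact vy=-11.678
  bounce: vy ← 0.78·11.678 = 9.109
Arc 4: start y=0.000, vy=9.109 → t=1.859, apex=4.233, x_land=103.155, impact vy=-9.109
  bounce: vy ← 0.78·9.109 = 7.105
Arc 5: start y=0.000, vy=7.105 → t=1.450, apex=2.575, x_land=116.886, impact vy=-7.105
  bounce: vy ← 0.78·7.105 = 5.542
Arc 6: start y=0.000, vy=5.542 → t=1.131, apex=1.567, x_land=127.596, impact vy=-5.542
  bounce: vy ← 0.78·5.542 = 4.323

1 3.595 18.797 34.048
2 3.055 11.436 62.982
3 2.383 6.958 85.551
4 1.859 4.233 103.155
5 1.450 2.575 116.886
6 1.131 1.567 127.596
final: 127.596 4.323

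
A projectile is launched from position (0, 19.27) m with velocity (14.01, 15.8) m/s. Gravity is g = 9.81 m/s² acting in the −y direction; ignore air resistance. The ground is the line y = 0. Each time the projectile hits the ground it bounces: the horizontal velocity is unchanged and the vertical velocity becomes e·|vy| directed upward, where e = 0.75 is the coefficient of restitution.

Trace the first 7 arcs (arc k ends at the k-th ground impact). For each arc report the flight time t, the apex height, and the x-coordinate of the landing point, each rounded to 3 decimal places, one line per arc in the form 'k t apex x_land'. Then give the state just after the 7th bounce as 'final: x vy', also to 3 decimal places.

1 4.165 31.994 58.345
2 3.831 17.996 112.017
3 2.873 10.123 152.270
4 2.155 5.694 182.460
5 1.616 3.203 205.103
6 1.212 1.802 222.085
7 0.909 1.013 234.821
final: 234.821 3.344

Arc 1: start y=19.270, vy=15.800 → t=4.165, apex=31.994, x_land=58.345, impact vy=-25.054
  bounce: vy ← 0.75·25.054 = 18.791
Arc 2: start y=0.000, vy=18.791 → t=3.831, apex=17.996, x_land=112.017, impact vy=-18.791
  bounce: vy ← 0.75·18.791 = 14.093
Arc 3: start y=0.000, vy=14.093 → t=2.873, apex=10.123, x_land=152.270, impact vy=-14.093
  bounce: vy ← 0.75·14.093 = 10.570
Arc 4: start y=0.000, vy=10.570 → t=2.155, apex=5.694, x_land=182.460, impact vy=-10.570
  bounce: vy ← 0.75·10.570 = 7.927
Arc 5: start y=0.000, vy=7.927 → t=1.616, apex=3.203, x_land=205.103, impact vy=-7.927
  bounce: vy ← 0.75·7.927 = 5.946
Arc 6: start y=0.000, vy=5.946 → t=1.212, apex=1.802, x_land=222.085, impact vy=-5.946
  bounce: vy ← 0.75·5.946 = 4.459
Arc 7: start y=0.000, vy=4.459 → t=0.909, apex=1.013, x_land=234.821, impact vy=-4.459
  bounce: vy ← 0.75·4.459 = 3.344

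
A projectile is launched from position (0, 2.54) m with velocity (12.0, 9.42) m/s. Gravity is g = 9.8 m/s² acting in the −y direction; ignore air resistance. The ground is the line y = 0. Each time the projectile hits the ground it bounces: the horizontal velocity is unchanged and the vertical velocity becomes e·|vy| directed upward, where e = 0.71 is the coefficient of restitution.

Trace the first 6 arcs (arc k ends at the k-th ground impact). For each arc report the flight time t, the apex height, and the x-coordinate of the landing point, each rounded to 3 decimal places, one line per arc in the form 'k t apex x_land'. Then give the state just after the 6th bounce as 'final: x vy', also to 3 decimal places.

1 2.162 7.067 25.946
2 1.705 3.563 46.411
3 1.211 1.796 60.941
4 0.860 0.905 71.257
5 0.610 0.456 78.581
6 0.433 0.230 83.781
final: 83.781 1.508

Arc 1: start y=2.540, vy=9.420 → t=2.162, apex=7.067, x_land=25.946, impact vy=-11.769
  bounce: vy ← 0.71·11.769 = 8.356
Arc 2: start y=0.000, vy=8.356 → t=1.705, apex=3.563, x_land=46.411, impact vy=-8.356
  bounce: vy ← 0.71·8.356 = 5.933
Arc 3: start y=0.000, vy=5.933 → t=1.211, apex=1.796, x_land=60.941, impact vy=-5.933
  bounce: vy ← 0.71·5.933 = 4.212
Arc 4: start y=0.000, vy=4.212 → t=0.860, apex=0.905, x_land=71.257, impact vy=-4.212
  bounce: vy ← 0.71·4.212 = 2.991
Arc 5: start y=0.000, vy=2.991 → t=0.610, apex=0.456, x_land=78.581, impact vy=-2.991
  bounce: vy ← 0.71·2.991 = 2.123
Arc 6: start y=0.000, vy=2.123 → t=0.433, apex=0.230, x_land=83.781, impact vy=-2.123
  bounce: vy ← 0.71·2.123 = 1.508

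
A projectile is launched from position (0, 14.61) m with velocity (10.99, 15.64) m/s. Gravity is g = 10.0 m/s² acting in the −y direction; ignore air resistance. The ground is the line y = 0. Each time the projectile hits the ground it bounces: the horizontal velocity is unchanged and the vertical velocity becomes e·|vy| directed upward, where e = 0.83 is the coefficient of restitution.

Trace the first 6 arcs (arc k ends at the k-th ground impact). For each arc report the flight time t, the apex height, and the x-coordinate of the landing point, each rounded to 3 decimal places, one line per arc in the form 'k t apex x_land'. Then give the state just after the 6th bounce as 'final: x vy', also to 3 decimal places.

1 3.881 26.840 42.651
2 3.846 18.490 84.920
3 3.192 12.738 120.002
4 2.650 8.775 149.121
5 2.199 6.045 173.290
6 1.825 4.165 193.350
final: 193.350 7.575

Arc 1: start y=14.610, vy=15.640 → t=3.881, apex=26.840, x_land=42.651, impact vy=-23.169
  bounce: vy ← 0.83·23.169 = 19.230
Arc 2: start y=0.000, vy=19.230 → t=3.846, apex=18.490, x_land=84.920, impact vy=-19.230
  bounce: vy ← 0.83·19.230 = 15.961
Arc 3: start y=0.000, vy=15.961 → t=3.192, apex=12.738, x_land=120.002, impact vy=-15.961
  bounce: vy ← 0.83·15.961 = 13.248
Arc 4: start y=0.000, vy=13.248 → t=2.650, apex=8.775, x_land=149.121, impact vy=-13.248
  bounce: vy ← 0.83·13.248 = 10.996
Arc 5: start y=0.000, vy=10.996 → t=2.199, apex=6.045, x_land=173.290, impact vy=-10.996
  bounce: vy ← 0.83·10.996 = 9.126
Arc 6: start y=0.000, vy=9.126 → t=1.825, apex=4.165, x_land=193.350, impact vy=-9.126
  bounce: vy ← 0.83·9.126 = 7.575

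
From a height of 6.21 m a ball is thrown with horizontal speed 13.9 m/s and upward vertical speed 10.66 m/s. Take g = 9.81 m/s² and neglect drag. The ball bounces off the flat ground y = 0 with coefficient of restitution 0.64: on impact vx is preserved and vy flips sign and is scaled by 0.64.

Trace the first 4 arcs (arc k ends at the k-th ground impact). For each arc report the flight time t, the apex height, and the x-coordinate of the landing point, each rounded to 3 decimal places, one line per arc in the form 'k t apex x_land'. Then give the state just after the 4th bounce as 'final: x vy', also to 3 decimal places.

1 2.651 12.002 36.847
2 2.002 4.916 64.678
3 1.281 2.014 82.490
4 0.820 0.825 93.890
final: 93.890 2.575

Arc 1: start y=6.210, vy=10.660 → t=2.651, apex=12.002, x_land=36.847, impact vy=-15.345
  bounce: vy ← 0.64·15.345 = 9.821
Arc 2: start y=0.000, vy=9.821 → t=2.002, apex=4.916, x_land=64.678, impact vy=-9.821
  bounce: vy ← 0.64·9.821 = 6.285
Arc 3: start y=0.000, vy=6.285 → t=1.281, apex=2.014, x_land=82.490, impact vy=-6.285
  bounce: vy ← 0.64·6.285 = 4.023
Arc 4: start y=0.000, vy=4.023 → t=0.820, apex=0.825, x_land=93.890, impact vy=-4.023
  bounce: vy ← 0.64·4.023 = 2.575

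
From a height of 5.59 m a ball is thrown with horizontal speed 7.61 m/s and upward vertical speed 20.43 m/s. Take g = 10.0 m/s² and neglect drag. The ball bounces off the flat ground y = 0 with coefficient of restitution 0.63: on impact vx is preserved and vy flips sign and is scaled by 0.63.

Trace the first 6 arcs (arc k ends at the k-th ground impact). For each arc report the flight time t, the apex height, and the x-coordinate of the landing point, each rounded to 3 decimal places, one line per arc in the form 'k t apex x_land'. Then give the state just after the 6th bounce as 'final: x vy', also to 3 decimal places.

Arc 1: start y=5.590, vy=20.430 → t=4.343, apex=26.459, x_land=33.053, impact vy=-23.004
  bounce: vy ← 0.63·23.004 = 14.493
Arc 2: start y=0.000, vy=14.493 → t=2.899, apex=10.502, x_land=55.111, impact vy=-14.493
  bounce: vy ← 0.63·14.493 = 9.130
Arc 3: start y=0.000, vy=9.130 → t=1.826, apex=4.168, x_land=69.007, impact vy=-9.130
  bounce: vy ← 0.63·9.130 = 5.752
Arc 4: start y=0.000, vy=5.752 → t=1.150, apex=1.654, x_land=77.762, impact vy=-5.752
  bounce: vy ← 0.63·5.752 = 3.624
Arc 5: start y=0.000, vy=3.624 → t=0.725, apex=0.657, x_land=83.277, impact vy=-3.624
  bounce: vy ← 0.63·3.624 = 2.283
Arc 6: start y=0.000, vy=2.283 → t=0.457, apex=0.261, x_land=86.752, impact vy=-2.283
  bounce: vy ← 0.63·2.283 = 1.438

1 4.343 26.459 33.053
2 2.899 10.502 55.111
3 1.826 4.168 69.007
4 1.150 1.654 77.762
5 0.725 0.657 83.277
6 0.457 0.261 86.752
final: 86.752 1.438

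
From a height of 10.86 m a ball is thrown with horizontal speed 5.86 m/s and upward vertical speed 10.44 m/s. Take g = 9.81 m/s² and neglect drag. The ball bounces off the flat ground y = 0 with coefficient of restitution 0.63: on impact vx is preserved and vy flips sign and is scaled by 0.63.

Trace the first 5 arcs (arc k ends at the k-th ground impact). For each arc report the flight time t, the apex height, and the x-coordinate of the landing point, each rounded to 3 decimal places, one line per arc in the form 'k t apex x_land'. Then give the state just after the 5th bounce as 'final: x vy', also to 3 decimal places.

1 2.894 16.415 16.956
2 2.305 6.515 30.464
3 1.452 2.586 38.974
4 0.915 1.026 44.335
5 0.576 0.407 47.712
final: 47.712 1.781

Arc 1: start y=10.860, vy=10.440 → t=2.894, apex=16.415, x_land=16.956, impact vy=-17.946
  bounce: vy ← 0.63·17.946 = 11.306
Arc 2: start y=0.000, vy=11.306 → t=2.305, apex=6.515, x_land=30.464, impact vy=-11.306
  bounce: vy ← 0.63·11.306 = 7.123
Arc 3: start y=0.000, vy=7.123 → t=1.452, apex=2.586, x_land=38.974, impact vy=-7.123
  bounce: vy ← 0.63·7.123 = 4.487
Arc 4: start y=0.000, vy=4.487 → t=0.915, apex=1.026, x_land=44.335, impact vy=-4.487
  bounce: vy ← 0.63·4.487 = 2.827
Arc 5: start y=0.000, vy=2.827 → t=0.576, apex=0.407, x_land=47.712, impact vy=-2.827
  bounce: vy ← 0.63·2.827 = 1.781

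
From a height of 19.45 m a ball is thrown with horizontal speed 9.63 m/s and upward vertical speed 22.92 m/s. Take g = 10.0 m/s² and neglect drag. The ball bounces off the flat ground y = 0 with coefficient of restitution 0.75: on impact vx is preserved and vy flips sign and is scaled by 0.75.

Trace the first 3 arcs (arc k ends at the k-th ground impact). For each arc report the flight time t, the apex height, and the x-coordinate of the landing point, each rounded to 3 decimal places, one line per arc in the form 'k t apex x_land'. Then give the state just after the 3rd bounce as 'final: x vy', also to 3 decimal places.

1 5.316 45.716 51.191
2 4.536 25.715 94.870
3 3.402 14.465 127.628
final: 127.628 12.757

Arc 1: start y=19.450, vy=22.920 → t=5.316, apex=45.716, x_land=51.191, impact vy=-30.238
  bounce: vy ← 0.75·30.238 = 22.678
Arc 2: start y=0.000, vy=22.678 → t=4.536, apex=25.715, x_land=94.870, impact vy=-22.678
  bounce: vy ← 0.75·22.678 = 17.009
Arc 3: start y=0.000, vy=17.009 → t=3.402, apex=14.465, x_land=127.628, impact vy=-17.009
  bounce: vy ← 0.75·17.009 = 12.757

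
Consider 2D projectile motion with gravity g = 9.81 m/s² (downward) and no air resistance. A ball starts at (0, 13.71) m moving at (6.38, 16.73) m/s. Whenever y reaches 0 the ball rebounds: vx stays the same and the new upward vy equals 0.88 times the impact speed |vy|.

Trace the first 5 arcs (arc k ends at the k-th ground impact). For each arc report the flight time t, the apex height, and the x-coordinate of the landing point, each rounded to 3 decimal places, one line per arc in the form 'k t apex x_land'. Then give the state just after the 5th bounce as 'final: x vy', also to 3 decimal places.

Arc 1: start y=13.710, vy=16.730 → t=4.094, apex=27.976, x_land=26.117, impact vy=-23.428
  bounce: vy ← 0.88·23.428 = 20.617
Arc 2: start y=0.000, vy=20.617 → t=4.203, apex=21.664, x_land=52.934, impact vy=-20.617
  bounce: vy ← 0.88·20.617 = 18.143
Arc 3: start y=0.000, vy=18.143 → t=3.699, apex=16.777, x_land=76.532, impact vy=-18.143
  bounce: vy ← 0.88·18.143 = 15.966
Arc 4: start y=0.000, vy=15.966 → t=3.255, apex=12.992, x_land=97.299, impact vy=-15.966
  bounce: vy ← 0.88·15.966 = 14.050
Arc 5: start y=0.000, vy=14.050 → t=2.864, apex=10.061, x_land=115.574, impact vy=-14.050
  bounce: vy ← 0.88·14.050 = 12.364

1 4.094 27.976 26.117
2 4.203 21.664 52.934
3 3.699 16.777 76.532
4 3.255 12.992 97.299
5 2.864 10.061 115.574
final: 115.574 12.364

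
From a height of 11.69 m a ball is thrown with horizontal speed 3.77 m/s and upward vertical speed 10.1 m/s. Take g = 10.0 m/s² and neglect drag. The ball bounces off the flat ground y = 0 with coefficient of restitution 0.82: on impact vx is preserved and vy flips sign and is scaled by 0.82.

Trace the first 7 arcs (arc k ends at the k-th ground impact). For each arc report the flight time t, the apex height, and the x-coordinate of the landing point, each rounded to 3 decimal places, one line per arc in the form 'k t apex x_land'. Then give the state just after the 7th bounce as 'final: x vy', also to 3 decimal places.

1 2.843 16.790 10.716
2 3.005 11.290 22.046
3 2.464 7.591 31.337
4 2.021 5.104 38.955
5 1.657 3.432 45.202
6 1.359 2.308 50.325
7 1.114 1.552 54.525
final: 54.525 4.568

Arc 1: start y=11.690, vy=10.100 → t=2.843, apex=16.790, x_land=10.716, impact vy=-18.325
  bounce: vy ← 0.82·18.325 = 15.027
Arc 2: start y=0.000, vy=15.027 → t=3.005, apex=11.290, x_land=22.046, impact vy=-15.027
  bounce: vy ← 0.82·15.027 = 12.322
Arc 3: start y=0.000, vy=12.322 → t=2.464, apex=7.591, x_land=31.337, impact vy=-12.322
  bounce: vy ← 0.82·12.322 = 10.104
Arc 4: start y=0.000, vy=10.104 → t=2.021, apex=5.104, x_land=38.955, impact vy=-10.104
  bounce: vy ← 0.82·10.104 = 8.285
Arc 5: start y=0.000, vy=8.285 → t=1.657, apex=3.432, x_land=45.202, impact vy=-8.285
  bounce: vy ← 0.82·8.285 = 6.794
Arc 6: start y=0.000, vy=6.794 → t=1.359, apex=2.308, x_land=50.325, impact vy=-6.794
  bounce: vy ← 0.82·6.794 = 5.571
Arc 7: start y=0.000, vy=5.571 → t=1.114, apex=1.552, x_land=54.525, impact vy=-5.571
  bounce: vy ← 0.82·5.571 = 4.568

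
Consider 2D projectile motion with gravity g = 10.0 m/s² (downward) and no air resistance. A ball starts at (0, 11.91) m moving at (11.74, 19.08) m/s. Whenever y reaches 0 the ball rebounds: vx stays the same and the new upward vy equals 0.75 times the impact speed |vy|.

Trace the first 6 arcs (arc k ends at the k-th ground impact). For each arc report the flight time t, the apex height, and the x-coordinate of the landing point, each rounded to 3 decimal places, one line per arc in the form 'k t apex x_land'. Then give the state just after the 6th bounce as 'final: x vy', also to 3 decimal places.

1 4.362 30.112 51.211
2 3.681 16.938 94.427
3 2.761 9.528 126.839
4 2.071 5.359 151.148
5 1.553 3.015 169.380
6 1.165 1.696 183.054
final: 183.054 4.368

Arc 1: start y=11.910, vy=19.080 → t=4.362, apex=30.112, x_land=51.211, impact vy=-24.541
  bounce: vy ← 0.75·24.541 = 18.406
Arc 2: start y=0.000, vy=18.406 → t=3.681, apex=16.938, x_land=94.427, impact vy=-18.406
  bounce: vy ← 0.75·18.406 = 13.804
Arc 3: start y=0.000, vy=13.804 → t=2.761, apex=9.528, x_land=126.839, impact vy=-13.804
  bounce: vy ← 0.75·13.804 = 10.353
Arc 4: start y=0.000, vy=10.353 → t=2.071, apex=5.359, x_land=151.148, impact vy=-10.353
  bounce: vy ← 0.75·10.353 = 7.765
Arc 5: start y=0.000, vy=7.765 → t=1.553, apex=3.015, x_land=169.380, impact vy=-7.765
  bounce: vy ← 0.75·7.765 = 5.824
Arc 6: start y=0.000, vy=5.824 → t=1.165, apex=1.696, x_land=183.054, impact vy=-5.824
  bounce: vy ← 0.75·5.824 = 4.368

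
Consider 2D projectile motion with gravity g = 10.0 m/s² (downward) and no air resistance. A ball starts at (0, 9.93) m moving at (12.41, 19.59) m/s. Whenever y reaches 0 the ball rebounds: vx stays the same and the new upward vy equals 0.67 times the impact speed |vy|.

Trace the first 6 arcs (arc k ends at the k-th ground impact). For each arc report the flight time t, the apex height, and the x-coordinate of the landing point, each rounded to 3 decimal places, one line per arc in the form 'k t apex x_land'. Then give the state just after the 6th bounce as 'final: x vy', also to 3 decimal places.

Arc 1: start y=9.930, vy=19.590 → t=4.372, apex=29.118, x_land=54.259, impact vy=-24.132
  bounce: vy ← 0.67·24.132 = 16.169
Arc 2: start y=0.000, vy=16.169 → t=3.234, apex=13.071, x_land=94.390, impact vy=-16.169
  bounce: vy ← 0.67·16.169 = 10.833
Arc 3: start y=0.000, vy=10.833 → t=2.167, apex=5.868, x_land=121.277, impact vy=-10.833
  bounce: vy ← 0.67·10.833 = 7.258
Arc 4: start y=0.000, vy=7.258 → t=1.452, apex=2.634, x_land=139.292, impact vy=-7.258
  bounce: vy ← 0.67·7.258 = 4.863
Arc 5: start y=0.000, vy=4.863 → t=0.973, apex=1.182, x_land=151.362, impact vy=-4.863
  bounce: vy ← 0.67·4.863 = 3.258
Arc 6: start y=0.000, vy=3.258 → t=0.652, apex=0.531, x_land=159.449, impact vy=-3.258
  bounce: vy ← 0.67·3.258 = 2.183

1 4.372 29.118 54.259
2 3.234 13.071 94.390
3 2.167 5.868 121.277
4 1.452 2.634 139.292
5 0.973 1.182 151.362
6 0.652 0.531 159.449
final: 159.449 2.183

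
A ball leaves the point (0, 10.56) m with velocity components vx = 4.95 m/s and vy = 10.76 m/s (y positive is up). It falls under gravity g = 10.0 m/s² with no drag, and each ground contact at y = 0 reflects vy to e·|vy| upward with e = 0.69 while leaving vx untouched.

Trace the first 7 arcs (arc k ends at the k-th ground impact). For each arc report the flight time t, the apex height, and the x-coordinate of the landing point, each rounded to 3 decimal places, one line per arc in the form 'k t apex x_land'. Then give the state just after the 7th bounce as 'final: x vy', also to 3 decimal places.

Arc 1: start y=10.560, vy=10.760 → t=2.884, apex=16.349, x_land=14.277, impact vy=-18.083
  bounce: vy ← 0.69·18.083 = 12.477
Arc 2: start y=0.000, vy=12.477 → t=2.495, apex=7.784, x_land=26.629, impact vy=-12.477
  bounce: vy ← 0.69·12.477 = 8.609
Arc 3: start y=0.000, vy=8.609 → t=1.722, apex=3.706, x_land=35.152, impact vy=-8.609
  bounce: vy ← 0.69·8.609 = 5.940
Arc 4: start y=0.000, vy=5.940 → t=1.188, apex=1.764, x_land=41.033, impact vy=-5.940
  bounce: vy ← 0.69·5.940 = 4.099
Arc 5: start y=0.000, vy=4.099 → t=0.820, apex=0.840, x_land=45.091, impact vy=-4.099
  bounce: vy ← 0.69·4.099 = 2.828
Arc 6: start y=0.000, vy=2.828 → t=0.566, apex=0.400, x_land=47.891, impact vy=-2.828
  bounce: vy ← 0.69·2.828 = 1.951
Arc 7: start y=0.000, vy=1.951 → t=0.390, apex=0.190, x_land=49.823, impact vy=-1.951
  bounce: vy ← 0.69·1.951 = 1.346

1 2.884 16.349 14.277
2 2.495 7.784 26.629
3 1.722 3.706 35.152
4 1.188 1.764 41.033
5 0.820 0.840 45.091
6 0.566 0.400 47.891
7 0.390 0.190 49.823
final: 49.823 1.346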